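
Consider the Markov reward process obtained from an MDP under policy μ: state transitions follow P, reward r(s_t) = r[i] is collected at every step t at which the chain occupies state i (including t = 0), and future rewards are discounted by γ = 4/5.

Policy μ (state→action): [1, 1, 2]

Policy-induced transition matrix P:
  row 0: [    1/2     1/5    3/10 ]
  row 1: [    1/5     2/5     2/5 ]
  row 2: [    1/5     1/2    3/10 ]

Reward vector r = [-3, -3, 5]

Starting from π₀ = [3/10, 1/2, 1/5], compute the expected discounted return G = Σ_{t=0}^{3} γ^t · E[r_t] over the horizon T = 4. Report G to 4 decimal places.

t=0: π = [0.3000, 0.5000, 0.2000], E[r] = -1.4000, γ^t·E[r] = -1.400000, running G = -1.400000
t=1: π = [0.2900, 0.3600, 0.3500], E[r] = -0.2000, γ^t·E[r] = -0.160000, running G = -1.560000
t=2: π = [0.2870, 0.3770, 0.3360], E[r] = -0.3120, γ^t·E[r] = -0.199680, running G = -1.759680
t=3: π = [0.2861, 0.3762, 0.3377], E[r] = -0.2984, γ^t·E[r] = -0.152781, running G = -1.912461

G = -1.9125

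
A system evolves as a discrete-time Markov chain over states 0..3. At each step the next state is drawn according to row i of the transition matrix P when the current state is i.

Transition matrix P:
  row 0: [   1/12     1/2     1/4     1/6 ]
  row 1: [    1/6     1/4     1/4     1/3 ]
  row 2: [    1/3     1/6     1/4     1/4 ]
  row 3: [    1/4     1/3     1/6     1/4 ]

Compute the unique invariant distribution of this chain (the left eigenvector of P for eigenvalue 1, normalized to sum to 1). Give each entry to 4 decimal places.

Balance equations π_j = Σ_i π_i·P[i][j]:
  π_0 = 1/12·π_0 + 1/6·π_1 + 1/3·π_2 + 1/4·π_3
  π_1 = 1/2·π_0 + 1/4·π_1 + 1/6·π_2 + 1/3·π_3
  π_2 = 1/4·π_0 + 1/4·π_1 + 1/4·π_2 + 1/6·π_3
  normalize: π_0 + π_1 + π_2 + π_3 = 1
Solving the linear system gives exactly π = [85/407, 124/407, 93/407, 105/407].

π = [0.2088, 0.3047, 0.2285, 0.2580]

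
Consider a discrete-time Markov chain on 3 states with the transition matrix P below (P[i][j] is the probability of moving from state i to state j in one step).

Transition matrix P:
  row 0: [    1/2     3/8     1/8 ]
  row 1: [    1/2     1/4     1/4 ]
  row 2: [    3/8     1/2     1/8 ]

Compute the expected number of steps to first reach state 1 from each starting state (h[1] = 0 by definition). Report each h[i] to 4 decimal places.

h = [2.5600, 0.0000, 2.2400]

First-step conditioning: h[1] = 0; for i ≠ 1, h[i] = 1 + Σ_k P[i][k]·h[k].
  h[0] = 1 + 1/2·h[0] + 1/8·h[2]
  h[2] = 1 + 3/8·h[0] + 1/8·h[2]
Solving the 2×2 linear system over states ≠ 1 gives exactly h = [64/25, 0, 56/25] (h[1] = 0 is the target).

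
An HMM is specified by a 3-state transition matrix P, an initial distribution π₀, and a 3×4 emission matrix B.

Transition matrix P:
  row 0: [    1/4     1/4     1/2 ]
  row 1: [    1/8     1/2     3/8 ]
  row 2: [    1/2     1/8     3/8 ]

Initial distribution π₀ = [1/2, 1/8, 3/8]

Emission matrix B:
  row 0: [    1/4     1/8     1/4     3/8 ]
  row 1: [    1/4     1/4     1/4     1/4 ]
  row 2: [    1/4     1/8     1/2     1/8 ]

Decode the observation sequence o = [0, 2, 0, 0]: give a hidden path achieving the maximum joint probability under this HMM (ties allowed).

path = [0, 2, 0, 2]

t=0: δ = [1.250e-01, 3.125e-02, 9.375e-02]  (obs o_0=0)
t=1: δ = [1.172e-02, 7.812e-03, 3.125e-02]  ψ = [2, 0, 0]  (obs o_1=2)
t=2: δ = [3.906e-03, 9.766e-04, 2.930e-03]  ψ = [2, 1, 2]  (obs o_2=0)
t=3: δ = [3.662e-04, 2.441e-04, 4.883e-04]  ψ = [2, 0, 0]  (obs o_3=0)
backtrack: best end state = 2; path = [0, 2, 0, 2]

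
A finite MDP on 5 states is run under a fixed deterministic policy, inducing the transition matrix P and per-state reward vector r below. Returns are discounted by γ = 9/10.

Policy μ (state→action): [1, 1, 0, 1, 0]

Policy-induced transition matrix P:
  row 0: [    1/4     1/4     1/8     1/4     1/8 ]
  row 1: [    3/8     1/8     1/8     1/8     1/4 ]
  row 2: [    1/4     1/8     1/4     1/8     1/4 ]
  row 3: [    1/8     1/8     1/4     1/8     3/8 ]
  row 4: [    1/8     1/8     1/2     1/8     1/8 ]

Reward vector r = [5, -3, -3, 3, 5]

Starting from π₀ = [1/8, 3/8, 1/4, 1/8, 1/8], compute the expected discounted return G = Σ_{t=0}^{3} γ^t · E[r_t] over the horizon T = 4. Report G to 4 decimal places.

G = 3.5592

t=0: π = [0.1250, 0.3750, 0.2500, 0.1250, 0.1250], E[r] = -0.2500, γ^t·E[r] = -0.250000, running G = -0.250000
t=1: π = [0.2656, 0.1406, 0.2188, 0.1406, 0.2344], E[r] = 1.8438, γ^t·E[r] = 1.659375, running G = 1.409375
t=2: π = [0.2207, 0.1582, 0.2578, 0.1582, 0.2051], E[r] = 1.3555, γ^t·E[r] = 1.097930, running G = 2.507305
t=3: π = [0.2244, 0.1526, 0.2539, 0.1526, 0.2166], E[r] = 1.4429, γ^t·E[r] = 1.051853, running G = 3.559158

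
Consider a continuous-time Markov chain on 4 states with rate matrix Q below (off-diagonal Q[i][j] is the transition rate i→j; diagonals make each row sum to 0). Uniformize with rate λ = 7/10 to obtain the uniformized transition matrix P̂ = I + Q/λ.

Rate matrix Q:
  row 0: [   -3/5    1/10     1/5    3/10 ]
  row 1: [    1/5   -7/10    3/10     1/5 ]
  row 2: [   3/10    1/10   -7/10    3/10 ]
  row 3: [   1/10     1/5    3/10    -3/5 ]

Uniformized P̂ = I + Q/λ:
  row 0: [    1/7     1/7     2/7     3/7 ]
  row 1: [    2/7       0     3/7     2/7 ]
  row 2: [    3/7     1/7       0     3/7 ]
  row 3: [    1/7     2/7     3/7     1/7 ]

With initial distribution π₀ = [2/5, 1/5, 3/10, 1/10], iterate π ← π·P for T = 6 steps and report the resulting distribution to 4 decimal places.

π = [0.2450, 0.1644, 0.2755, 0.3151]

t=0: π = [0.4000, 0.2000, 0.3000, 0.1000]
t=1: π = [0.2571, 0.1286, 0.2429, 0.3714]
t=2: π = [0.2306, 0.1776, 0.2878, 0.3041]
t=3: π = [0.2504, 0.1609, 0.2723, 0.3163]
t=4: π = [0.2436, 0.1651, 0.2761, 0.3152]
t=5: π = [0.2453, 0.1643, 0.2754, 0.3149]
t=6: π = [0.2450, 0.1644, 0.2755, 0.3151]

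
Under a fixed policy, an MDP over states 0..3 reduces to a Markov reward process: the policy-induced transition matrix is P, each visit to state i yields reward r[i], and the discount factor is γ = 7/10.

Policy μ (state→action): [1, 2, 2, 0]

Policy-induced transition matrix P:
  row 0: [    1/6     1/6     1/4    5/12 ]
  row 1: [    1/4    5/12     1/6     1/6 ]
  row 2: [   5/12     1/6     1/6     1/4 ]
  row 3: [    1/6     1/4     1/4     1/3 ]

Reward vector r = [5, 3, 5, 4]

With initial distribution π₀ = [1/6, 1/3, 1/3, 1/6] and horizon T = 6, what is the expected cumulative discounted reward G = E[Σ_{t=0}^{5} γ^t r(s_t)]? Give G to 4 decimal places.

t=0: π = [0.1667, 0.3333, 0.3333, 0.1667], E[r] = 4.1667, γ^t·E[r] = 4.166667, running G = 4.166667
t=1: π = [0.2778, 0.2639, 0.1944, 0.2639], E[r] = 4.2083, γ^t·E[r] = 2.945833, running G = 7.112500
t=2: π = [0.2373, 0.2546, 0.2118, 0.2963], E[r] = 4.1944, γ^t·E[r] = 2.055278, running G = 9.167778
t=3: π = [0.2408, 0.2550, 0.2111, 0.2930], E[r] = 4.1970, γ^t·E[r] = 1.439555, running G = 10.607332
t=4: π = [0.2407, 0.2548, 0.2112, 0.2933], E[r] = 4.1970, γ^t·E[r] = 1.007704, running G = 11.615036
t=5: π = [0.2407, 0.2548, 0.2112, 0.2933], E[r] = 4.1970, γ^t·E[r] = 0.705397, running G = 12.320433

G = 12.3204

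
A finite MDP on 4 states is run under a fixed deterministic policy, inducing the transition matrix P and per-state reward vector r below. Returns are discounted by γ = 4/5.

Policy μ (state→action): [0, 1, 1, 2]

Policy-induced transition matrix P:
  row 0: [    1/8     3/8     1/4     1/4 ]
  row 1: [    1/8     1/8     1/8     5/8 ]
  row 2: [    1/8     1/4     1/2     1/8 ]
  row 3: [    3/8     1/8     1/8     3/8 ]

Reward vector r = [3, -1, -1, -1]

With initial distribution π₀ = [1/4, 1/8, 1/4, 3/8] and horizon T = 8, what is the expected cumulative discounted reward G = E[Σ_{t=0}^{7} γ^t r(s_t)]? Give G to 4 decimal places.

G = -0.4951

t=0: π = [0.2500, 0.1250, 0.2500, 0.3750], E[r] = 0.0000, γ^t·E[r] = 0.000000, running G = 0.000000
t=1: π = [0.2188, 0.2188, 0.2500, 0.3125], E[r] = -0.1250, γ^t·E[r] = -0.100000, running G = -0.100000
t=2: π = [0.2031, 0.2109, 0.2461, 0.3398], E[r] = -0.1875, γ^t·E[r] = -0.120000, running G = -0.220000
t=3: π = [0.2100, 0.2065, 0.2427, 0.3408], E[r] = -0.1602, γ^t·E[r] = -0.082000, running G = -0.302000
t=4: π = [0.2102, 0.2078, 0.2422, 0.3397], E[r] = -0.1592, γ^t·E[r] = -0.065200, running G = -0.367200
t=5: π = [0.2099, 0.2078, 0.2421, 0.3401], E[r] = -0.1603, γ^t·E[r] = -0.052520, running G = -0.419720
t=6: π = [0.2100, 0.2077, 0.2420, 0.3402], E[r] = -0.1599, γ^t·E[r] = -0.041912, running G = -0.461632
t=7: π = [0.2100, 0.2078, 0.2420, 0.3402], E[r] = -0.1598, γ^t·E[r] = -0.033515, running G = -0.495147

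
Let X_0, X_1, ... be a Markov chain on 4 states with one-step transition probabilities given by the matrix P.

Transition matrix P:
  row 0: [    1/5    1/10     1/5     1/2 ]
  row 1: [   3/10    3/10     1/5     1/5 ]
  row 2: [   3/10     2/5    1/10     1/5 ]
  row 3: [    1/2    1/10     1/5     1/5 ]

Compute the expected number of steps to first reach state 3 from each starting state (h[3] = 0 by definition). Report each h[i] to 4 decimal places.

First-step conditioning: h[3] = 0; for i ≠ 3, h[i] = 1 + Σ_k P[i][k]·h[k].
  h[0] = 1 + 1/5·h[0] + 1/10·h[1] + 1/5·h[2]
  h[1] = 1 + 3/10·h[0] + 3/10·h[1] + 1/5·h[2]
  h[2] = 1 + 3/10·h[0] + 2/5·h[1] + 1/10·h[2]
Solving the 3×3 linear system over states ≠ 3 gives exactly h = [80/31, 110/31, 110/31, 0] (h[3] = 0 is the target).

h = [2.5806, 3.5484, 3.5484, 0.0000]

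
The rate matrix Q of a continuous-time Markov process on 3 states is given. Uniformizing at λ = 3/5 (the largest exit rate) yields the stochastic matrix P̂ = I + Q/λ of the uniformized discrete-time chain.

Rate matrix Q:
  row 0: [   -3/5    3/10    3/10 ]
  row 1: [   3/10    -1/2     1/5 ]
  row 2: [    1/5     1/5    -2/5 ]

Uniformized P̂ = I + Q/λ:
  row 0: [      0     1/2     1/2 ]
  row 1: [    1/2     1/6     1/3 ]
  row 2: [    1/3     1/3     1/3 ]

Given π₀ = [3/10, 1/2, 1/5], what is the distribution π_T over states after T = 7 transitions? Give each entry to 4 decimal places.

π = [0.2911, 0.3271, 0.3817]

t=0: π = [0.3000, 0.5000, 0.2000]
t=1: π = [0.3167, 0.3000, 0.3833]
t=2: π = [0.2778, 0.3361, 0.3861]
t=3: π = [0.2968, 0.3236, 0.3796]
t=4: π = [0.2883, 0.3289, 0.3828]
t=5: π = [0.2920, 0.3266, 0.3814]
t=6: π = [0.2904, 0.3276, 0.3820]
t=7: π = [0.2911, 0.3271, 0.3817]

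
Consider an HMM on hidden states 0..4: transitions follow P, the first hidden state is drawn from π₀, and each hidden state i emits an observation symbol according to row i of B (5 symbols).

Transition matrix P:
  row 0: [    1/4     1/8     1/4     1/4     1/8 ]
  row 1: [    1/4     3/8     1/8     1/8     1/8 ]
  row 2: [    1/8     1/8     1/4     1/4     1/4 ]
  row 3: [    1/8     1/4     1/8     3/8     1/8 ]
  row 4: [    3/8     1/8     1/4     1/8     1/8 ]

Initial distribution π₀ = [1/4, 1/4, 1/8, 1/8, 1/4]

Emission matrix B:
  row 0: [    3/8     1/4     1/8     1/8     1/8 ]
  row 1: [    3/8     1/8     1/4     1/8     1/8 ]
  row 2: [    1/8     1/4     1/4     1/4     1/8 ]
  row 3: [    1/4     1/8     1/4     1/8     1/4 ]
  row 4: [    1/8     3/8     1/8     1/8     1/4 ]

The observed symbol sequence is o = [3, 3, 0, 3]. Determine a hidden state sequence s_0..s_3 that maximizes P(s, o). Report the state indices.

path = [1, 1, 1, 1]

t=0: δ = [3.125e-02, 3.125e-02, 3.125e-02, 1.562e-02, 3.125e-02]  (obs o_0=3)
t=1: δ = [1.465e-03, 1.465e-03, 1.953e-03, 9.766e-04, 9.766e-04]  ψ = [4, 1, 0, 0, 2]  (obs o_1=3)
t=2: δ = [1.373e-04, 2.060e-04, 6.104e-05, 1.221e-04, 6.104e-05]  ψ = [0, 1, 2, 2, 2]  (obs o_2=0)
t=3: δ = [6.437e-06, 9.656e-06, 8.583e-06, 5.722e-06, 3.219e-06]  ψ = [1, 1, 0, 3, 1]  (obs o_3=3)
backtrack: best end state = 1; path = [1, 1, 1, 1]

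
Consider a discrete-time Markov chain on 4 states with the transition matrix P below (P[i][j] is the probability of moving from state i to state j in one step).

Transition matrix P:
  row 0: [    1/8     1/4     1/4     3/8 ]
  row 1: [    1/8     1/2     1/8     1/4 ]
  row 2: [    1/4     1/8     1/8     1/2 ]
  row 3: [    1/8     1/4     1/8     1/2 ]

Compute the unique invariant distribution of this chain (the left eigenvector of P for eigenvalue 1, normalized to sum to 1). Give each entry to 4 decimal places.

π = [0.1429, 0.3095, 0.1429, 0.4048]

Balance equations π_j = Σ_i π_i·P[i][j]:
  π_0 = 1/8·π_0 + 1/8·π_1 + 1/4·π_2 + 1/8·π_3
  π_1 = 1/4·π_0 + 1/2·π_1 + 1/8·π_2 + 1/4·π_3
  π_2 = 1/4·π_0 + 1/8·π_1 + 1/8·π_2 + 1/8·π_3
  normalize: π_0 + π_1 + π_2 + π_3 = 1
Solving the linear system gives exactly π = [1/7, 13/42, 1/7, 17/42].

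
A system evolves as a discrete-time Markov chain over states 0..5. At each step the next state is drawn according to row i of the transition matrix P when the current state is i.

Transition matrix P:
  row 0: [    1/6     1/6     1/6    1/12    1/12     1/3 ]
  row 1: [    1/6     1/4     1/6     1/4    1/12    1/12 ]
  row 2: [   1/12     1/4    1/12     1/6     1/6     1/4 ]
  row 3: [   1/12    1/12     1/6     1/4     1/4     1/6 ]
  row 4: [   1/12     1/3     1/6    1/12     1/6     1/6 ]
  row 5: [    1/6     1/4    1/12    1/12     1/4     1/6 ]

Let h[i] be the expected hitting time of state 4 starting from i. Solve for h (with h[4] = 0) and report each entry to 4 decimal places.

h = [6.4264, 6.4638, 5.9170, 5.3132, 0.0000, 5.5474]

First-step conditioning: h[4] = 0; for i ≠ 4, h[i] = 1 + Σ_k P[i][k]·h[k].
  h[0] = 1 + 1/6·h[0] + 1/6·h[1] + 1/6·h[2] + 1/12·h[3] + 1/3·h[5]
  h[1] = 1 + 1/6·h[0] + 1/4·h[1] + 1/6·h[2] + 1/4·h[3] + 1/12·h[5]
  h[2] = 1 + 1/12·h[0] + 1/4·h[1] + 1/12·h[2] + 1/6·h[3] + 1/4·h[5]
  h[3] = 1 + 1/12·h[0] + 1/12·h[1] + 1/6·h[2] + 1/4·h[3] + 1/6·h[5]
  h[5] = 1 + 1/6·h[0] + 1/4·h[1] + 1/12·h[2] + 1/12·h[3] + 1/6·h[5]
Solving the 5×5 linear system over states ≠ 4 gives exactly h = [20661/3215, 20781/3215, 19023/3215, 17082/3215, 0, 3567/643] (h[4] = 0 is the target).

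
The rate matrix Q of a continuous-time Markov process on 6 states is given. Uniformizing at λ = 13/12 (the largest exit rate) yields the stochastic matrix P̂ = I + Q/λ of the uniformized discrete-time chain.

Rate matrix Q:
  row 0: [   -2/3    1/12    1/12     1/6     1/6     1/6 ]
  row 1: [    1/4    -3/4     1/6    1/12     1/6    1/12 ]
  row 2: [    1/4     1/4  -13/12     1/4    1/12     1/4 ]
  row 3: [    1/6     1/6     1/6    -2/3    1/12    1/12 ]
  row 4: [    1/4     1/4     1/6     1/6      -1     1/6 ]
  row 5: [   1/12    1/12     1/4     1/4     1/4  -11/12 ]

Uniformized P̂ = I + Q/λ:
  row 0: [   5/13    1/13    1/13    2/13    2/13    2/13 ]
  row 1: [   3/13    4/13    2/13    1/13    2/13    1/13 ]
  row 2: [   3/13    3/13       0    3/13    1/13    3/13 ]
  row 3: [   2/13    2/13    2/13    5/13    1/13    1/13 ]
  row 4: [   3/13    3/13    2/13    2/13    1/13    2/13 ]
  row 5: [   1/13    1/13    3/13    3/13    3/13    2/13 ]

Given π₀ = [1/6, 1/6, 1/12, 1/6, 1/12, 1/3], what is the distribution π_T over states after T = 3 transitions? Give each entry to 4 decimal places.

t=0: π = [0.1667, 0.1667, 0.0833, 0.1667, 0.0833, 0.3333]
t=1: π = [0.1923, 0.1538, 0.1538, 0.2115, 0.1538, 0.1346]
t=2: π = [0.2234, 0.1760, 0.1257, 0.2130, 0.1243, 0.1376]
t=3: π = [0.2276, 0.1724, 0.1279, 0.2097, 0.1288, 0.1336]

π = [0.2276, 0.1724, 0.1279, 0.2097, 0.1288, 0.1336]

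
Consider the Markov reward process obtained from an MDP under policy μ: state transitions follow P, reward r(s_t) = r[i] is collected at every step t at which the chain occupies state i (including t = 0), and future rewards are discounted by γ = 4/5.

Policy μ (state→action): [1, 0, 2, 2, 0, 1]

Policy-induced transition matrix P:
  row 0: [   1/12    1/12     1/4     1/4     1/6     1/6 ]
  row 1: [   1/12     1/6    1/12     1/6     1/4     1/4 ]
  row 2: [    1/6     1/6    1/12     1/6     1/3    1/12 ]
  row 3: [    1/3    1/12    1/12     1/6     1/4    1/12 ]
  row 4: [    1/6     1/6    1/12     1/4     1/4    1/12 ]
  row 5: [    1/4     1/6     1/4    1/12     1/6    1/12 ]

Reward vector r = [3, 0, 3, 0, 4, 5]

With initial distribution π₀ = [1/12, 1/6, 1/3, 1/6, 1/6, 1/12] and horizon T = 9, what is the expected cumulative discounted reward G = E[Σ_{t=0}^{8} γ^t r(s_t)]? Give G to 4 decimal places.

t=0: π = [0.0833, 0.1667, 0.3333, 0.1667, 0.1667, 0.0833], E[r] = 2.3333, γ^t·E[r] = 2.333333, running G = 2.333333
t=1: π = [0.1806, 0.1458, 0.1111, 0.1806, 0.2639, 0.1181], E[r] = 2.5208, γ^t·E[r] = 2.016667, running G = 4.350000
t=2: π = [0.1794, 0.1366, 0.1331, 0.1939, 0.2344, 0.1227], E[r] = 2.4884, γ^t·E[r] = 1.592593, running G = 5.942593
t=3: π = [0.1829, 0.1356, 0.1337, 0.1909, 0.2359, 0.1210], E[r] = 2.4986, γ^t·E[r] = 1.279259, running G = 7.221852
t=4: π = [0.1820, 0.1355, 0.1340, 0.1915, 0.2358, 0.1212], E[r] = 2.4972, γ^t·E[r] = 1.022836, running G = 8.244688
t=5: π = [0.1822, 0.1355, 0.1339, 0.1914, 0.2359, 0.1211], E[r] = 2.4973, γ^t·E[r] = 0.818310, running G = 9.062998
t=6: π = [0.1822, 0.1355, 0.1339, 0.1914, 0.2359, 0.1211], E[r] = 2.4972, γ^t·E[r] = 0.654637, running G = 9.717635
t=7: π = [0.1822, 0.1355, 0.1339, 0.1914, 0.2359, 0.1211], E[r] = 2.4973, γ^t·E[r] = 0.523712, running G = 10.241347
t=8: π = [0.1822, 0.1355, 0.1339, 0.1914, 0.2359, 0.1211], E[r] = 2.4972, γ^t·E[r] = 0.418969, running G = 10.660316

G = 10.6603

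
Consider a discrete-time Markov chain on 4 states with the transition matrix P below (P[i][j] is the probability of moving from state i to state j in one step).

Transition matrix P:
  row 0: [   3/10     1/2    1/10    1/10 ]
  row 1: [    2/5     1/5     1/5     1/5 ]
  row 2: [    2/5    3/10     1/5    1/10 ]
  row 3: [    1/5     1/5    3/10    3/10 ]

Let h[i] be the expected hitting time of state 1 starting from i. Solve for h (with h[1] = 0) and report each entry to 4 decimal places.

h = [2.3003, 0.0000, 2.8115, 3.2907]

First-step conditioning: h[1] = 0; for i ≠ 1, h[i] = 1 + Σ_k P[i][k]·h[k].
  h[0] = 1 + 3/10·h[0] + 1/10·h[2] + 1/10·h[3]
  h[2] = 1 + 2/5·h[0] + 1/5·h[2] + 1/10·h[3]
  h[3] = 1 + 1/5·h[0] + 3/10·h[2] + 3/10·h[3]
Solving the 3×3 linear system over states ≠ 1 gives exactly h = [720/313, 0, 880/313, 1030/313] (h[1] = 0 is the target).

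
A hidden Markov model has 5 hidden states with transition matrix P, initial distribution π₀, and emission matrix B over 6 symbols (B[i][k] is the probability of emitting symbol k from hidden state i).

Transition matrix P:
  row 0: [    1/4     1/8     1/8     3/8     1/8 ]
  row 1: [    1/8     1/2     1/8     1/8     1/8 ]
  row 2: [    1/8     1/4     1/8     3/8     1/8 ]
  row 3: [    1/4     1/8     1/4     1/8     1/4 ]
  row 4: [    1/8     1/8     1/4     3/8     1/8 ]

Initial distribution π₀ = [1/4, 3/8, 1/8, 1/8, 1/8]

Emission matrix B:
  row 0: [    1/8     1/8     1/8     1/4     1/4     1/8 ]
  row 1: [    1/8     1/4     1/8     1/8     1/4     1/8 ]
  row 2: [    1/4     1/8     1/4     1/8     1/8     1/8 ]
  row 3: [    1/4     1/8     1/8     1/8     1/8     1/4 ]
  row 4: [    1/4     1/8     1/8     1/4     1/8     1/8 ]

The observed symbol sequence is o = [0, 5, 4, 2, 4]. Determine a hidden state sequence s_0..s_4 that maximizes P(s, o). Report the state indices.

path = [1, 1, 1, 1, 1]

t=0: δ = [3.125e-02, 4.688e-02, 3.125e-02, 3.125e-02, 3.125e-02]  (obs o_0=0)
t=1: δ = [9.766e-04, 2.930e-03, 9.766e-04, 2.930e-03, 9.766e-04]  ψ = [0, 1, 3, 0, 3]  (obs o_1=5)
t=2: δ = [1.831e-04, 3.662e-04, 9.155e-05, 4.578e-05, 9.155e-05]  ψ = [3, 1, 3, 0, 3]  (obs o_2=4)
t=3: δ = [5.722e-06, 2.289e-05, 1.144e-05, 8.583e-06, 5.722e-06]  ψ = [0, 1, 1, 0, 1]  (obs o_3=2)
t=4: δ = [7.153e-07, 2.861e-06, 3.576e-07, 5.364e-07, 3.576e-07]  ψ = [1, 1, 1, 2, 1]  (obs o_4=4)
backtrack: best end state = 1; path = [1, 1, 1, 1, 1]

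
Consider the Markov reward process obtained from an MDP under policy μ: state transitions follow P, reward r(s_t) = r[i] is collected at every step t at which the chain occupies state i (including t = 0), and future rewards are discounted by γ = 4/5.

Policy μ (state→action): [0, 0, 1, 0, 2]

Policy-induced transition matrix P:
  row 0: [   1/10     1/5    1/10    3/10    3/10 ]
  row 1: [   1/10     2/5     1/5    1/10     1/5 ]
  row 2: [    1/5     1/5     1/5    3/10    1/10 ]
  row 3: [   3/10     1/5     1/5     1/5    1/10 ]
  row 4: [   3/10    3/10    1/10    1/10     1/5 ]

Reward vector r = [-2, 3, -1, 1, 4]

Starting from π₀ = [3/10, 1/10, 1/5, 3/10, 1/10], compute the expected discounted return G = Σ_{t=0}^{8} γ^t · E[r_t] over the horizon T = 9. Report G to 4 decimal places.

t=0: π = [0.3000, 0.1000, 0.2000, 0.3000, 0.1000], E[r] = 0.2000, γ^t·E[r] = 0.200000, running G = 0.200000
t=1: π = [0.2000, 0.2300, 0.1600, 0.2300, 0.1800], E[r] = 1.0800, γ^t·E[r] = 0.864000, running G = 1.064000
t=2: π = [0.1980, 0.2640, 0.1620, 0.1950, 0.1810], E[r] = 1.1530, γ^t·E[r] = 0.737920, running G = 1.801920
t=3: π = [0.1914, 0.2709, 0.1621, 0.1915, 0.1841], E[r] = 1.1957, γ^t·E[r] = 0.612198, running G = 2.414118
t=4: π = [0.1913, 0.2726, 0.1625, 0.1899, 0.1838], E[r] = 1.1976, γ^t·E[r] = 0.490549, running G = 2.904668
t=5: π = [0.1910, 0.2729, 0.1625, 0.1897, 0.1839], E[r] = 1.1996, γ^t·E[r] = 0.393088, running G = 3.297756
t=6: π = [0.1910, 0.2730, 0.1625, 0.1897, 0.1839], E[r] = 1.1996, γ^t·E[r] = 0.314469, running G = 3.612225
t=7: π = [0.1910, 0.2730, 0.1625, 0.1897, 0.1839], E[r] = 1.1997, γ^t·E[r] = 0.251594, running G = 3.863819
t=8: π = [0.1910, 0.2730, 0.1625, 0.1897, 0.1839], E[r] = 1.1997, γ^t·E[r] = 0.201274, running G = 4.065093

G = 4.0651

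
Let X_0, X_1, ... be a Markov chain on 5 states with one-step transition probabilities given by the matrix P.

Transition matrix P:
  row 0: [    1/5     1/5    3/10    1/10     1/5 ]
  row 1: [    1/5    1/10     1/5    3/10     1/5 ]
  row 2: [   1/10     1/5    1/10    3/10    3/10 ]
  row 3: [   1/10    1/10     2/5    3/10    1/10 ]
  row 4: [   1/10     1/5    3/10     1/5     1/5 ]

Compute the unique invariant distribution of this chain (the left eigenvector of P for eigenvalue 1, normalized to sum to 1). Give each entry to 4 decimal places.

Balance equations π_j = Σ_i π_i·P[i][j]:
  π_0 = 1/5·π_0 + 1/5·π_1 + 1/10·π_2 + 1/10·π_3 + 1/10·π_4
  π_1 = 1/5·π_0 + 1/10·π_1 + 1/5·π_2 + 1/10·π_3 + 1/5·π_4
  π_2 = 3/10·π_0 + 1/5·π_1 + 1/10·π_2 + 2/5·π_3 + 3/10·π_4
  π_3 = 1/10·π_0 + 3/10·π_1 + 3/10·π_2 + 3/10·π_3 + 1/5·π_4
  normalize: π_0 + π_1 + π_2 + π_3 + π_4 = 1
Solving the linear system gives exactly π = [275/2136, 113/712, 551/2136, 181/712, 107/534].

π = [0.1287, 0.1587, 0.2580, 0.2542, 0.2004]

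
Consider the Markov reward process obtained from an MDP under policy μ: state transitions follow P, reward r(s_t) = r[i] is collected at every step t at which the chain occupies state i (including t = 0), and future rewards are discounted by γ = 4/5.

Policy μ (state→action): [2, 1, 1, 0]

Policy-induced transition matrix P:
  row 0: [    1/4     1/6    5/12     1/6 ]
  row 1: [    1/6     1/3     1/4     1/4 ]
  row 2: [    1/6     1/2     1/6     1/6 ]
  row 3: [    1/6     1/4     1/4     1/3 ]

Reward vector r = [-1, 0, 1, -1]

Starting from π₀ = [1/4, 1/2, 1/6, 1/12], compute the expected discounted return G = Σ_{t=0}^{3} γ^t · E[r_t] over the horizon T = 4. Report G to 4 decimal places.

t=0: π = [0.2500, 0.5000, 0.1667, 0.0833], E[r] = -0.1667, γ^t·E[r] = -0.166667, running G = -0.166667
t=1: π = [0.1875, 0.3125, 0.2778, 0.2222], E[r] = -0.1319, γ^t·E[r] = -0.105556, running G = -0.272222
t=2: π = [0.1823, 0.3299, 0.2581, 0.2297], E[r] = -0.1539, γ^t·E[r] = -0.098519, running G = -0.370741
t=3: π = [0.1819, 0.3268, 0.2589, 0.2324], E[r] = -0.1554, γ^t·E[r] = -0.079580, running G = -0.450321

G = -0.4503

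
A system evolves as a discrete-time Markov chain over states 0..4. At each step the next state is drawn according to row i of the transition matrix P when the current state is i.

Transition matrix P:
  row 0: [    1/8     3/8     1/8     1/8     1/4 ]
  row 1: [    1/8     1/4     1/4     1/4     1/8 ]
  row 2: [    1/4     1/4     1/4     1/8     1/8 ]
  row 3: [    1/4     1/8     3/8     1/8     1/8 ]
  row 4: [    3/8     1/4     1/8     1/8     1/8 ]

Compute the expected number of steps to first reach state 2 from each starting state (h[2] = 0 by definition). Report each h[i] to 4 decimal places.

First-step conditioning: h[2] = 0; for i ≠ 2, h[i] = 1 + Σ_k P[i][k]·h[k].
  h[0] = 1 + 1/8·h[0] + 3/8·h[1] + 1/8·h[3] + 1/4·h[4]
  h[1] = 1 + 1/8·h[0] + 1/4·h[1] + 1/4·h[3] + 1/8·h[4]
  h[3] = 1 + 1/4·h[0] + 1/8·h[1] + 1/8·h[3] + 1/8·h[4]
  h[4] = 1 + 3/8·h[0] + 1/4·h[1] + 1/8·h[3] + 1/8·h[4]
Solving the 4×4 linear system over states ≠ 2 gives exactly h = [876/175, 108/25, 0, 2056/525, 2668/525] (h[2] = 0 is the target).

h = [5.0057, 4.3200, 0.0000, 3.9162, 5.0819]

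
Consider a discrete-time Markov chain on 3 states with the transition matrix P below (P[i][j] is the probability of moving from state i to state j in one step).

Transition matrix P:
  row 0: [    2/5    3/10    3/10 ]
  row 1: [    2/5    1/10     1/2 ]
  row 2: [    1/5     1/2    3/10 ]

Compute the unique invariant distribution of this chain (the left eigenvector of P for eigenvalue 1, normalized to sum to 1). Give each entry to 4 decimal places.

Balance equations π_j = Σ_i π_i·P[i][j]:
  π_0 = 2/5·π_0 + 2/5·π_1 + 1/5·π_2
  π_1 = 3/10·π_0 + 1/10·π_1 + 1/2·π_2
  normalize: π_0 + π_1 + π_2 = 1
Solving the linear system gives exactly π = [19/58, 9/29, 21/58].

π = [0.3276, 0.3103, 0.3621]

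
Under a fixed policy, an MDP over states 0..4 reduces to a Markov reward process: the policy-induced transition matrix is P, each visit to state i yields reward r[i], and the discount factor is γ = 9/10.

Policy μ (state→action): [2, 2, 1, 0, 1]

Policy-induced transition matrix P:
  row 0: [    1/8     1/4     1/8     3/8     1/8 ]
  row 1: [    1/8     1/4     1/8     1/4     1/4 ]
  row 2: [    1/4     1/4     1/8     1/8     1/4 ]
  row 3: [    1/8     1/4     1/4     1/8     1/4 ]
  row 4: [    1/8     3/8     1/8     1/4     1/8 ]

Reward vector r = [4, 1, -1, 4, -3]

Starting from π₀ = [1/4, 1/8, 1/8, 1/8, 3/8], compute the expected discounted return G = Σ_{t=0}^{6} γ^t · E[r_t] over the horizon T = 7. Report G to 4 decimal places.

t=0: π = [0.2500, 0.1250, 0.1250, 0.1250, 0.3750], E[r] = 0.3750, γ^t·E[r] = 0.375000, running G = 0.375000
t=1: π = [0.1406, 0.2969, 0.1406, 0.2500, 0.1719], E[r] = 1.2031, γ^t·E[r] = 1.082813, running G = 1.457813
t=2: π = [0.1426, 0.2715, 0.1563, 0.2188, 0.2109], E[r] = 0.9277, γ^t·E[r] = 0.751465, running G = 2.209277
t=3: π = [0.1445, 0.2764, 0.1523, 0.2209, 0.2058], E[r] = 0.9685, γ^t·E[r] = 0.706041, running G = 2.915318
t=4: π = [0.1440, 0.2757, 0.1526, 0.2214, 0.2062], E[r] = 0.9663, γ^t·E[r] = 0.633975, running G = 3.549293
t=5: π = [0.1441, 0.2758, 0.1527, 0.2213, 0.2062], E[r] = 0.9658, γ^t·E[r] = 0.570273, running G = 4.119567
t=6: π = [0.1441, 0.2758, 0.1527, 0.2213, 0.2062], E[r] = 0.9659, γ^t·E[r] = 0.513316, running G = 4.632882

G = 4.6329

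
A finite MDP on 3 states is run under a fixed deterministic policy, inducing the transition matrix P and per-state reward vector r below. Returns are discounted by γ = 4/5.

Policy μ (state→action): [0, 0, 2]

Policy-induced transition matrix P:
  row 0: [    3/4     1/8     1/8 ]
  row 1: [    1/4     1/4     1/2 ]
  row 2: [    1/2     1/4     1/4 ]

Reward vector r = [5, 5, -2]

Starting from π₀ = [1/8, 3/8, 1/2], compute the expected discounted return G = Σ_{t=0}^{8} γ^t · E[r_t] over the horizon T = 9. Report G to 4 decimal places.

t=0: π = [0.1250, 0.3750, 0.5000], E[r] = 1.5000, γ^t·E[r] = 1.500000, running G = 1.500000
t=1: π = [0.4375, 0.2344, 0.3281], E[r] = 2.7031, γ^t·E[r] = 2.162500, running G = 3.662500
t=2: π = [0.5508, 0.1953, 0.2539], E[r] = 3.2227, γ^t·E[r] = 2.062500, running G = 5.725000
t=3: π = [0.5889, 0.1812, 0.2300], E[r] = 3.3901, γ^t·E[r] = 1.735750, running G = 7.460750
t=4: π = [0.6019, 0.1764, 0.2217], E[r] = 3.4482, γ^t·E[r] = 1.412400, running G = 8.873150
t=5: π = [0.6064, 0.1748, 0.2189], E[r] = 3.4680, γ^t·E[r] = 1.136395, running G = 10.009545
t=6: π = [0.6079, 0.1742, 0.2179], E[r] = 3.4748, γ^t·E[r] = 0.910887, running G = 10.920432
t=7: π = [0.6084, 0.1740, 0.2176], E[r] = 3.4771, γ^t·E[r] = 0.729193, running G = 11.649625
t=8: π = [0.6086, 0.1739, 0.2174], E[r] = 3.4779, γ^t·E[r] = 0.583487, running G = 12.233112

G = 12.2331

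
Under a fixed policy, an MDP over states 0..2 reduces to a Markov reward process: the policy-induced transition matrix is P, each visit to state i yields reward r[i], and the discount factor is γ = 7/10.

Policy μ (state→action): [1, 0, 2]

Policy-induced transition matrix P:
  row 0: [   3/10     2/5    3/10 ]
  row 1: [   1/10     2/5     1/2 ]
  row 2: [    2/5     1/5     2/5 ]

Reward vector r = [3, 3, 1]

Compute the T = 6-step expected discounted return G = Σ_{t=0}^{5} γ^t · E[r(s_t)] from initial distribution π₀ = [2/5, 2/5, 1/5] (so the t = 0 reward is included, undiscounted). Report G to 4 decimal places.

G = 6.8519

t=0: π = [0.4000, 0.4000, 0.2000], E[r] = 2.6000, γ^t·E[r] = 2.600000, running G = 2.600000
t=1: π = [0.2400, 0.3600, 0.4000], E[r] = 2.2000, γ^t·E[r] = 1.540000, running G = 4.140000
t=2: π = [0.2680, 0.3200, 0.4120], E[r] = 2.1760, γ^t·E[r] = 1.066240, running G = 5.206240
t=3: π = [0.2772, 0.3176, 0.4052], E[r] = 2.1896, γ^t·E[r] = 0.751033, running G = 5.957273
t=4: π = [0.2770, 0.3190, 0.4040], E[r] = 2.1919, γ^t·E[r] = 0.526280, running G = 6.483553
t=5: π = [0.2766, 0.3192, 0.4042], E[r] = 2.1916, γ^t·E[r] = 0.368344, running G = 6.851896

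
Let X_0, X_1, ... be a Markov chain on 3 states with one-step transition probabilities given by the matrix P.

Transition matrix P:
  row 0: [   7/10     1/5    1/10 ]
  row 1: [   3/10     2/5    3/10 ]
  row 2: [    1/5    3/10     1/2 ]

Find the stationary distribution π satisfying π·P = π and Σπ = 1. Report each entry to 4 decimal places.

π = [0.4565, 0.2826, 0.2609]

Balance equations π_j = Σ_i π_i·P[i][j]:
  π_0 = 7/10·π_0 + 3/10·π_1 + 1/5·π_2
  π_1 = 1/5·π_0 + 2/5·π_1 + 3/10·π_2
  normalize: π_0 + π_1 + π_2 = 1
Solving the linear system gives exactly π = [21/46, 13/46, 6/23].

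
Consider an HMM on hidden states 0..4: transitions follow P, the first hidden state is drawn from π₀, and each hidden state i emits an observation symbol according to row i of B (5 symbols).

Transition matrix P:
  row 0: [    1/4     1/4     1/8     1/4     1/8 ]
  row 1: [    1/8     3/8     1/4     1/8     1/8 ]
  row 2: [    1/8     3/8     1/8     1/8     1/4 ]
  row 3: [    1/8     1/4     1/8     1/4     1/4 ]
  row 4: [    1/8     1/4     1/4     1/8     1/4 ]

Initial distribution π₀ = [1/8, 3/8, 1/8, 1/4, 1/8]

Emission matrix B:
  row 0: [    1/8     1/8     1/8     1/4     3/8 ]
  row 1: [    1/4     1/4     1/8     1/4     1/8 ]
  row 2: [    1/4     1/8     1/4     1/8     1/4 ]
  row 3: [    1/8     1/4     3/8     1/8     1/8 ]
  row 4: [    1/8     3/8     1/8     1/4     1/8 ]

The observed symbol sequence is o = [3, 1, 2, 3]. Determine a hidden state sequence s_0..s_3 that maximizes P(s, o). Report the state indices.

t=0: δ = [3.125e-02, 9.375e-02, 1.562e-02, 3.125e-02, 3.125e-02]  (obs o_0=3)
t=1: δ = [1.465e-03, 8.789e-03, 2.930e-03, 2.930e-03, 4.395e-03]  ψ = [1, 1, 1, 1, 1]  (obs o_1=1)
t=2: δ = [1.373e-04, 4.120e-04, 5.493e-04, 4.120e-04, 1.373e-04]  ψ = [1, 1, 1, 1, 1]  (obs o_2=2)
t=3: δ = [1.717e-05, 5.150e-05, 1.287e-05, 1.287e-05, 3.433e-05]  ψ = [2, 2, 1, 3, 2]  (obs o_3=3)
backtrack: best end state = 1; path = [1, 1, 2, 1]

path = [1, 1, 2, 1]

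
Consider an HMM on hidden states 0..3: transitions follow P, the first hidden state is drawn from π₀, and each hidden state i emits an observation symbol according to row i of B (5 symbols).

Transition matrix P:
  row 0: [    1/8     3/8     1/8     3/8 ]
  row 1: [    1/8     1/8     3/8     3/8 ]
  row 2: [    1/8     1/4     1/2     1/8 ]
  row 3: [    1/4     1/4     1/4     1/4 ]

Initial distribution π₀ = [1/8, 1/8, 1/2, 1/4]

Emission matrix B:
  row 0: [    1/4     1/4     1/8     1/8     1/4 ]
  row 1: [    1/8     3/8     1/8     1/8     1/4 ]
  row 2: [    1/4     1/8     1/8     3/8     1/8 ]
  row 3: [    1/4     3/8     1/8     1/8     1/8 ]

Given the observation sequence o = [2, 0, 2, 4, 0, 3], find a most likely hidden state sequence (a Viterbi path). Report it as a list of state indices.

t=0: δ = [1.562e-02, 1.562e-02, 6.250e-02, 3.125e-02]  (obs o_0=2)
t=1: δ = [1.953e-03, 1.953e-03, 7.812e-03, 1.953e-03]  ψ = [2, 2, 2, 2]  (obs o_1=0)
t=2: δ = [1.221e-04, 2.441e-04, 4.883e-04, 1.221e-04]  ψ = [2, 2, 2, 2]  (obs o_2=2)
t=3: δ = [1.526e-05, 3.052e-05, 3.052e-05, 1.144e-05]  ψ = [2, 2, 2, 1]  (obs o_3=4)
t=4: δ = [9.537e-07, 9.537e-07, 3.815e-06, 2.861e-06]  ψ = [1, 2, 2, 1]  (obs o_4=0)
t=5: δ = [8.941e-08, 1.192e-07, 7.153e-07, 8.941e-08]  ψ = [3, 2, 2, 3]  (obs o_5=3)
backtrack: best end state = 2; path = [2, 2, 2, 2, 2, 2]

path = [2, 2, 2, 2, 2, 2]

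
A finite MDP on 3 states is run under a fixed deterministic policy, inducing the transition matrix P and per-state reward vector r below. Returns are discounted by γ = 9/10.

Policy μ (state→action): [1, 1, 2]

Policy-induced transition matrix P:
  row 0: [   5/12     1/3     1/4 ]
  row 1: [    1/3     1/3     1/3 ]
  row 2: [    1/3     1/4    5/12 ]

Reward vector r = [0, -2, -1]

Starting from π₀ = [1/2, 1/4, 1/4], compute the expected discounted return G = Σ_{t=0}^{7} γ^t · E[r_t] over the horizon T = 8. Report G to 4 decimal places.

t=0: π = [0.5000, 0.2500, 0.2500], E[r] = -0.7500, γ^t·E[r] = -0.750000, running G = -0.750000
t=1: π = [0.3750, 0.3125, 0.3125], E[r] = -0.9375, γ^t·E[r] = -0.843750, running G = -1.593750
t=2: π = [0.3646, 0.3073, 0.3281], E[r] = -0.9427, γ^t·E[r] = -0.763594, running G = -2.357344
t=3: π = [0.3637, 0.3060, 0.3303], E[r] = -0.9423, γ^t·E[r] = -0.686918, running G = -3.044262
t=4: π = [0.3636, 0.3058, 0.3305], E[r] = -0.9422, γ^t·E[r] = -0.618155, running G = -3.662417
t=5: π = [0.3636, 0.3058, 0.3306], E[r] = -0.9422, γ^t·E[r] = -0.556331, running G = -4.218747
t=6: π = [0.3636, 0.3058, 0.3306], E[r] = -0.9421, γ^t·E[r] = -0.500697, running G = -4.719444
t=7: π = [0.3636, 0.3058, 0.3306], E[r] = -0.9421, γ^t·E[r] = -0.450627, running G = -5.170071

G = -5.1701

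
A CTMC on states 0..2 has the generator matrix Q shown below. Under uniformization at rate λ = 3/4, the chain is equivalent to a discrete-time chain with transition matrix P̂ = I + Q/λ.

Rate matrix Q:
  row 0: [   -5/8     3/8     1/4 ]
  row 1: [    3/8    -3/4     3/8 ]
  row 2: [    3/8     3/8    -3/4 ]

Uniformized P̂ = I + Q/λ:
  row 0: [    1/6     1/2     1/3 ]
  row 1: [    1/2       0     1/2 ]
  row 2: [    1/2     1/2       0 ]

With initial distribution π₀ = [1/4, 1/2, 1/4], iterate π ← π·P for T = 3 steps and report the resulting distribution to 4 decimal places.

π = [0.3796, 0.3125, 0.3079]

t=0: π = [0.2500, 0.5000, 0.2500]
t=1: π = [0.4167, 0.2500, 0.3333]
t=2: π = [0.3611, 0.3750, 0.2639]
t=3: π = [0.3796, 0.3125, 0.3079]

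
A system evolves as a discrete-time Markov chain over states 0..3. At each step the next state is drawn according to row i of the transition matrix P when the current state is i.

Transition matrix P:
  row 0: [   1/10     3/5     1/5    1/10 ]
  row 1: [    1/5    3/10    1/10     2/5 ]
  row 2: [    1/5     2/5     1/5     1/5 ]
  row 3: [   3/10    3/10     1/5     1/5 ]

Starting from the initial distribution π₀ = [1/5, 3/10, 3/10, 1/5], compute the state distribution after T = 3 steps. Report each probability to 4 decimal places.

π = [0.2054, 0.3773, 0.1623, 0.2550]

t=0: π = [0.2000, 0.3000, 0.3000, 0.2000]
t=1: π = [0.2000, 0.3900, 0.1700, 0.2400]
t=2: π = [0.2040, 0.3770, 0.1610, 0.2580]
t=3: π = [0.2054, 0.3773, 0.1623, 0.2550]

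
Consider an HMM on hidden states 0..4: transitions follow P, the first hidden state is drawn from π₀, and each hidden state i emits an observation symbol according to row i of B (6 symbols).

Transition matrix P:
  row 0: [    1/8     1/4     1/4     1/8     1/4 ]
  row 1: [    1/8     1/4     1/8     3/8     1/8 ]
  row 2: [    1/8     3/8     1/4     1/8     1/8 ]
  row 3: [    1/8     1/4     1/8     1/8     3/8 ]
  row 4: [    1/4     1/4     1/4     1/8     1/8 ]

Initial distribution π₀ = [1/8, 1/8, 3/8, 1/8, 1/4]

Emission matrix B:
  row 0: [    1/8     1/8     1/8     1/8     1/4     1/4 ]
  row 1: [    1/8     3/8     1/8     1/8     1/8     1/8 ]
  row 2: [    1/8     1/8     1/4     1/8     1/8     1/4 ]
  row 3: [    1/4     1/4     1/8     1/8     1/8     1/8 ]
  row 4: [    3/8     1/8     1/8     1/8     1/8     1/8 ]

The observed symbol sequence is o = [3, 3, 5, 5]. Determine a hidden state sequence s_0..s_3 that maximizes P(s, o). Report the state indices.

t=0: δ = [1.562e-02, 1.562e-02, 4.688e-02, 1.562e-02, 3.125e-02]  (obs o_0=3)
t=1: δ = [9.766e-04, 2.197e-03, 1.465e-03, 7.324e-04, 7.324e-04]  ψ = [4, 2, 2, 1, 2]  (obs o_1=3)
t=2: δ = [6.866e-05, 6.866e-05, 9.155e-05, 1.030e-04, 3.433e-05]  ψ = [1, 1, 2, 1, 1]  (obs o_2=5)
t=3: δ = [3.219e-06, 4.292e-06, 5.722e-06, 3.219e-06, 4.828e-06]  ψ = [3, 2, 2, 1, 3]  (obs o_3=5)
backtrack: best end state = 2; path = [2, 2, 2, 2]

path = [2, 2, 2, 2]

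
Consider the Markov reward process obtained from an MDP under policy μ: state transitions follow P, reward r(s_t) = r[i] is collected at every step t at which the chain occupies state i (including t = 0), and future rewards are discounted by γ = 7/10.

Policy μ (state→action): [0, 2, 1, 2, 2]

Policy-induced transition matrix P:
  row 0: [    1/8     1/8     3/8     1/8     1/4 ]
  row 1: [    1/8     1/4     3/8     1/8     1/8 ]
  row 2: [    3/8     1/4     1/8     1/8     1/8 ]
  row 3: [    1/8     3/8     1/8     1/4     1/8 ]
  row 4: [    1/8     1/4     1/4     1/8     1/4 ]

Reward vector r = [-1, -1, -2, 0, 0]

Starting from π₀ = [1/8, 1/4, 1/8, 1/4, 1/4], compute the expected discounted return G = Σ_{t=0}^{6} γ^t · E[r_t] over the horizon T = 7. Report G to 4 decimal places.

t=0: π = [0.1250, 0.2500, 0.1250, 0.2500, 0.2500], E[r] = -0.6250, γ^t·E[r] = -0.625000, running G = -0.625000
t=1: π = [0.1563, 0.2656, 0.2500, 0.1563, 0.1719], E[r] = -0.9219, γ^t·E[r] = -0.645313, running G = -1.270313
t=2: π = [0.1875, 0.2500, 0.2520, 0.1445, 0.1660], E[r] = -0.9414, γ^t·E[r] = -0.461289, running G = -1.731602
t=3: π = [0.1880, 0.2446, 0.2551, 0.1431, 0.1692], E[r] = -0.9429, γ^t·E[r] = -0.323405, running G = -2.055006
t=4: π = [0.1888, 0.2444, 0.2543, 0.1429, 0.1696], E[r] = -0.9418, γ^t·E[r] = -0.226120, running G = -2.281126
t=5: π = [0.1886, 0.2443, 0.2545, 0.1429, 0.1698], E[r] = -0.9418, γ^t·E[r] = -0.158294, running G = -2.439420
t=6: π = [0.1886, 0.2443, 0.2544, 0.1429, 0.1698], E[r] = -0.9418, γ^t·E[r] = -0.110799, running G = -2.550219

G = -2.5502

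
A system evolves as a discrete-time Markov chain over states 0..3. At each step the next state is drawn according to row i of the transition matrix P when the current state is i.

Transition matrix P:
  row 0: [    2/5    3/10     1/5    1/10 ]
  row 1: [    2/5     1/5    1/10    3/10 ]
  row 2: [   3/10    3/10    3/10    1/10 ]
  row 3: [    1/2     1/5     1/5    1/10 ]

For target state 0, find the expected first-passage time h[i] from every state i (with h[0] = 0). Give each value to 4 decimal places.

First-step conditioning: h[0] = 0; for i ≠ 0, h[i] = 1 + Σ_k P[i][k]·h[k].
  h[1] = 1 + 1/5·h[1] + 1/10·h[2] + 3/10·h[3]
  h[2] = 1 + 3/10·h[1] + 3/10·h[2] + 1/10·h[3]
  h[3] = 1 + 1/5·h[1] + 1/5·h[2] + 1/10·h[3]
Solving the 3×3 linear system over states ≠ 0 gives exactly h = [0, 140/57, 160/57, 130/57] (h[0] = 0 is the target).

h = [0.0000, 2.4561, 2.8070, 2.2807]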